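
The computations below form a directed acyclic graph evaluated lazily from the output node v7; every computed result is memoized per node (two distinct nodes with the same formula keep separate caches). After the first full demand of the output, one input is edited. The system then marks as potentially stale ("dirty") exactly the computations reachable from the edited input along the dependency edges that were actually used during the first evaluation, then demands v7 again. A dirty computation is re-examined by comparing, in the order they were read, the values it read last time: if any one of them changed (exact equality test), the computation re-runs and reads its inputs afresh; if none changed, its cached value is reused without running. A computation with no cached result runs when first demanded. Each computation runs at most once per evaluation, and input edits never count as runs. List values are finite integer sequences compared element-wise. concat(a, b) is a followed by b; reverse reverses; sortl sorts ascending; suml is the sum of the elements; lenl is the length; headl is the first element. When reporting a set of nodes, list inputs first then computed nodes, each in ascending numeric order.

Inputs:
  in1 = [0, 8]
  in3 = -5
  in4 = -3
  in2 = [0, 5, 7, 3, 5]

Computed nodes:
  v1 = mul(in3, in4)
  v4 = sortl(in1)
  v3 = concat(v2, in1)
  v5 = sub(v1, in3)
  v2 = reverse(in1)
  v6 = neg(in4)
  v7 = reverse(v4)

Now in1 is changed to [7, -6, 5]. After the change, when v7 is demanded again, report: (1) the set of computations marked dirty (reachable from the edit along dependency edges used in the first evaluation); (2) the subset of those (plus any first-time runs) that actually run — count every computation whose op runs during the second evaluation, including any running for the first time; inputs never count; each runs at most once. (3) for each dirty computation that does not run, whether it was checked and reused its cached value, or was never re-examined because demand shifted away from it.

The edit dirties: v4, v7.
2 computations run: v4, v7.
No dirty computation escaped a run.

First demand of the output computes:
  v4 = sortl([0, 8]) = [0, 8]
  v7 = reverse([0, 8]) = [8, 0]

After the edit, cleaning proceeds:
  v4: a read changed (in1 [0, 8]->[7, -6, 5]) — executes, giving [-6, 5, 7].
  v7: a read changed (v4 [0, 8]->[-6, 5, 7]) — executes, giving [7, 5, -6].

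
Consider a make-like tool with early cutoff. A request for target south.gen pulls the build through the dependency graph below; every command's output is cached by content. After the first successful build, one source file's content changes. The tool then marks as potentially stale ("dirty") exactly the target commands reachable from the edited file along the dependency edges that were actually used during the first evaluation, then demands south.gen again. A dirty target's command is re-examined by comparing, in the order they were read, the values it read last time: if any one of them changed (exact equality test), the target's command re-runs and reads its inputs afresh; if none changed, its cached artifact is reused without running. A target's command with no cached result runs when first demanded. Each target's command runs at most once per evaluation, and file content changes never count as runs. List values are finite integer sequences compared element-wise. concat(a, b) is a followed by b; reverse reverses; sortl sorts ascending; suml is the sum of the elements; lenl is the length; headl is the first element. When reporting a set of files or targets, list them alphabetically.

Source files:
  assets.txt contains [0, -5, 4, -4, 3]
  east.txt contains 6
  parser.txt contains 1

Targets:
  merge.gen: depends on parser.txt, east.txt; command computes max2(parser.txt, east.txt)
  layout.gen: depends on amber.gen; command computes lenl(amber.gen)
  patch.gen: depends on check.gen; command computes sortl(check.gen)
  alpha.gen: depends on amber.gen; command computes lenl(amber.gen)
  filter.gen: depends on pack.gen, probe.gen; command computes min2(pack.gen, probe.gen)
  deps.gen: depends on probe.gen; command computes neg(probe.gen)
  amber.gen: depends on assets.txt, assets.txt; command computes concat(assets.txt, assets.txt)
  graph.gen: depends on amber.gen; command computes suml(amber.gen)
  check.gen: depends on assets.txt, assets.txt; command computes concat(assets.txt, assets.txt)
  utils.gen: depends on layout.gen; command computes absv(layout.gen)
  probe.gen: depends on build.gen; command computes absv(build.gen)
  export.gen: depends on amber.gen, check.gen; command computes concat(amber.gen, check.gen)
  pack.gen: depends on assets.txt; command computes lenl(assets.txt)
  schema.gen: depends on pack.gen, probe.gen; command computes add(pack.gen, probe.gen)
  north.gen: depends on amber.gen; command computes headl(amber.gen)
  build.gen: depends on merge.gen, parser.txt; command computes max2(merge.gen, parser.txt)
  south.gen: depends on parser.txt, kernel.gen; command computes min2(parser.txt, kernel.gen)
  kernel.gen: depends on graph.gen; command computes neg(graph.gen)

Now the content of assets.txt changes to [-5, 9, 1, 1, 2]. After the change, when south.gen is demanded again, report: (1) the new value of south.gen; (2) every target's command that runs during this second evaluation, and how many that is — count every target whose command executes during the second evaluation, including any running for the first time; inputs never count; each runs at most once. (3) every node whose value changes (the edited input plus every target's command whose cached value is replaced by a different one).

First demand of the output computes:
  amber.gen = concat([0, -5, 4, -4, 3], [0, -5, 4, -4, 3]) = [0, -5, 4, -4, 3, 0, -5, 4, -4, 3]
  graph.gen = suml([0, -5, 4, -4, 3, 0, -5, 4, -4, 3]) = -4
  kernel.gen = neg(-4) = 4
  south.gen = min2(1, 4) = 1

After the edit, cleaning proceeds:
  amber.gen: a read changed (assets.txt [0, -5, 4, -4, 3]->[-5, 9, 1, 1, 2]; assets.txt [0, -5, 4, -4, 3]->[-5, 9, 1, 1, 2]) — executes, giving [-5, 9, 1, 1, 2, -5, 9, 1, 1, 2].
  graph.gen: a read changed (amber.gen [0, -5, 4, -4, 3, 0, -5, 4, -4, 3]->[-5, 9, 1, 1, 2, -5, 9, 1, 1, 2]) — executes, giving 16.
  kernel.gen: a read changed (graph.gen -4->16) — executes, giving -16.
  south.gen: a read changed (kernel.gen 4->-16) — executes, giving -16.

Demanding south.gen again yields -16.
4 target commands run: amber.gen, graph.gen, kernel.gen, south.gen.
The nodes whose values change: amber.gen, assets.txt, graph.gen, kernel.gen, south.gen.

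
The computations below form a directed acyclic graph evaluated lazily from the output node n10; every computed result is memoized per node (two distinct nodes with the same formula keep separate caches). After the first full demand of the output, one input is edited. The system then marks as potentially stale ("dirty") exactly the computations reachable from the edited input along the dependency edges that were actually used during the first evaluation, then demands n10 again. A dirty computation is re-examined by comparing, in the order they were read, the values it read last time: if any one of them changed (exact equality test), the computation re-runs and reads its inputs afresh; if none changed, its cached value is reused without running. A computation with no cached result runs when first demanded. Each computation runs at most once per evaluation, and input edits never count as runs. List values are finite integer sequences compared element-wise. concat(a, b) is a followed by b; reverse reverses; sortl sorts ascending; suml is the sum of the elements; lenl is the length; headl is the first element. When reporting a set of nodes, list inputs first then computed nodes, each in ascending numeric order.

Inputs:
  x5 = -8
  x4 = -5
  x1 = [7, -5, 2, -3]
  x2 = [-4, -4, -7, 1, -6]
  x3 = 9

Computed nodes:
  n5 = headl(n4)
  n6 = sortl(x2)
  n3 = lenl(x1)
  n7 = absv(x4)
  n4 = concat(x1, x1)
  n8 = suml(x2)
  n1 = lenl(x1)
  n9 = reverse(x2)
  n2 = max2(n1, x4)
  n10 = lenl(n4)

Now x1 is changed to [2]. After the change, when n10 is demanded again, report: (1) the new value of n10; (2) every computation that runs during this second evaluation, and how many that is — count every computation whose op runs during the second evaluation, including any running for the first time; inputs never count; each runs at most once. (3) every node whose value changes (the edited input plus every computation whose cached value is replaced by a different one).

First demand of the output computes:
  n4 = concat([7, -5, 2, -3], [7, -5, 2, -3]) = [7, -5, 2, -3, 7, -5, 2, -3]
  n10 = lenl([7, -5, 2, -3, 7, -5, 2, -3]) = 8

After the edit, cleaning proceeds:
  n4: a read changed (x1 [7, -5, 2, -3]->[2]; x1 [7, -5, 2, -3]->[2]) — executes, giving [2, 2].
  n10: a read changed (n4 [7, -5, 2, -3, 7, -5, 2, -3]->[2, 2]) — executes, giving 2.

Demanding n10 again yields 2.
2 computations run: n4, n10.
The nodes whose values change: x1, n4, n10.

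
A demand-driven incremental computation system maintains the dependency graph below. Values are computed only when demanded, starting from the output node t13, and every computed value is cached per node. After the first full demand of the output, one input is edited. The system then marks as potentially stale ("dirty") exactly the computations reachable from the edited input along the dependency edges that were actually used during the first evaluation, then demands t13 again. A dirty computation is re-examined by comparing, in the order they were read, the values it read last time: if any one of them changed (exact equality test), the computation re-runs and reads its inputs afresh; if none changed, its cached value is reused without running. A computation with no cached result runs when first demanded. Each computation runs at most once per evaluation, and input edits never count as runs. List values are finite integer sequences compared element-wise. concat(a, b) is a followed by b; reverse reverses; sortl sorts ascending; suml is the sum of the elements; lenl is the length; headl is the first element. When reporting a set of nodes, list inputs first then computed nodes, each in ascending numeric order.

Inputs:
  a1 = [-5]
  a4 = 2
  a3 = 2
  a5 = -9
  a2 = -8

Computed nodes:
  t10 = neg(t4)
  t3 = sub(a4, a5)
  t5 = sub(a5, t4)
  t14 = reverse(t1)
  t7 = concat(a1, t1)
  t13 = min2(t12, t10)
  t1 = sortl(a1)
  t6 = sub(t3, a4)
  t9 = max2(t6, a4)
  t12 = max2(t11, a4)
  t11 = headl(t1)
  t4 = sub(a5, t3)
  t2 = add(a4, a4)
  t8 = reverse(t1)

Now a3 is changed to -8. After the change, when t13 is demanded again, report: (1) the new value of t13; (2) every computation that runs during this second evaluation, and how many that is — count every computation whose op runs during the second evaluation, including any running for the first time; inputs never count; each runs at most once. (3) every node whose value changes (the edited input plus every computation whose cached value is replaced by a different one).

New value of t13: 2.
Computations that run: none — 0 in total.
Values that change: a3.
Key observation: a3 is never demanded by the output, so the edit triggers no recomputation at all.

First evaluation (everything demanded from the output):
  t1 = sortl([-5]) = [-5]
  t3 = sub(2, -9) = 11
  t4 = sub(-9, 11) = -20
  t10 = neg(-20) = 20
  t11 = headl([-5]) = -5
  t12 = max2(-5, 2) = 2
  t13 = min2(2, 20) = 2

Propagation after the edit:
  a3 feeds no computation that the output demands — nothing is marked dirty and nothing runs.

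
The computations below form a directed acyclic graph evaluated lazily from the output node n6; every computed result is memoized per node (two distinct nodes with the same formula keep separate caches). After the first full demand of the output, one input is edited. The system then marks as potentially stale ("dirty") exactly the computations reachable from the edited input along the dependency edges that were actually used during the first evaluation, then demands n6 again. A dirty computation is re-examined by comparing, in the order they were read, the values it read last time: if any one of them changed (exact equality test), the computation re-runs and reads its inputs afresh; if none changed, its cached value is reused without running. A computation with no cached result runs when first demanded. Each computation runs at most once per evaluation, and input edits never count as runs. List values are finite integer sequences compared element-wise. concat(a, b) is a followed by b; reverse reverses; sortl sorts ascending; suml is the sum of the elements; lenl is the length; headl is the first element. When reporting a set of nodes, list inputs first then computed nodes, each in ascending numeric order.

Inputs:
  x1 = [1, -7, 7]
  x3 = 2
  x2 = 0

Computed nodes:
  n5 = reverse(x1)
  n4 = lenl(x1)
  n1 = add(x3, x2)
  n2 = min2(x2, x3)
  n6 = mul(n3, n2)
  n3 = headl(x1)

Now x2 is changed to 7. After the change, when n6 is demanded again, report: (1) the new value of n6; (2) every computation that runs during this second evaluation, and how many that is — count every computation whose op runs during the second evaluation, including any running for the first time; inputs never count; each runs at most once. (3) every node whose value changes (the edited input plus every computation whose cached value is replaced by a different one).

Demanding n6 again yields 2.
2 computations run: n2, n6.
The nodes whose values change: x2, n2, n6.

First demand of the output computes:
  n2 = min2(0, 2) = 0
  n3 = headl([1, -7, 7]) = 1
  n6 = mul(1, 0) = 0

After the edit, cleaning proceeds:
  n2: a read changed (x2 0->7) — executes, giving 2.
  n6: a read changed (n2 0->2) — executes, giving 2.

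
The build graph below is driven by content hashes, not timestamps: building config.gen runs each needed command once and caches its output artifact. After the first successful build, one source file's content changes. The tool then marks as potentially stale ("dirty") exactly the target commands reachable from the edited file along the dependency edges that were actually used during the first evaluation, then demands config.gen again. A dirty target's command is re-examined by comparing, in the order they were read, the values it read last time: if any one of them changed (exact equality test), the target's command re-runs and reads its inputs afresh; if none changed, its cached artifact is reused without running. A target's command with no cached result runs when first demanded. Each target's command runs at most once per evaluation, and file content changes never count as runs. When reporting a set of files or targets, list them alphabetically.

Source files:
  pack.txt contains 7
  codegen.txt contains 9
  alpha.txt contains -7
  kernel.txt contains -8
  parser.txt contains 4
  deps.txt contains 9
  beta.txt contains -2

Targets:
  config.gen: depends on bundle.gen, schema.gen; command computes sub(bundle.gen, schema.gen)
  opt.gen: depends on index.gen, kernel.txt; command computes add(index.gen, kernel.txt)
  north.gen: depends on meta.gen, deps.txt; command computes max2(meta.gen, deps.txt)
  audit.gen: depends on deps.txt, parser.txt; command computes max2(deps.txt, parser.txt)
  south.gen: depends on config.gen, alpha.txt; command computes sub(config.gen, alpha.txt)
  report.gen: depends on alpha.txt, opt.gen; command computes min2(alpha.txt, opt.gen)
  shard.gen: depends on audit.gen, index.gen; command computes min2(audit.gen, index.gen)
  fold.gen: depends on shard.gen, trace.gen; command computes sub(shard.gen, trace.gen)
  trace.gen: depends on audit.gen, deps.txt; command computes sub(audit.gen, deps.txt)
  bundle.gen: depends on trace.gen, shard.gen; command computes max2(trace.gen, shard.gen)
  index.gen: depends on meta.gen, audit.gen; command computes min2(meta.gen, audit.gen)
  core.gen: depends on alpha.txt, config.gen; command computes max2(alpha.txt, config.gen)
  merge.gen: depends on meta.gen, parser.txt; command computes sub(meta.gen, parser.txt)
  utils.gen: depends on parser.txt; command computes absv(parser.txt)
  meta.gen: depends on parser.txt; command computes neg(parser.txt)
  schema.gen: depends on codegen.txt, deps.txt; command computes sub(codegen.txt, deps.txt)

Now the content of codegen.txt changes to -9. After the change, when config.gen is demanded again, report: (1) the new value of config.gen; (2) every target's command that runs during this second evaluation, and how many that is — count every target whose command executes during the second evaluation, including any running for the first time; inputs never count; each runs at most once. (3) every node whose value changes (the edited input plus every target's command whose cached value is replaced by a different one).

config.gen now evaluates to 18.
Run set: config.gen, schema.gen (2 run).
Changed values: codegen.txt, config.gen, schema.gen.

Initial pass — values computed on the first demand:
  audit.gen = max2(9, 4) = 9
  meta.gen = neg(4) = -4
  index.gen = min2(-4, 9) = -4
  schema.gen = sub(9, 9) = 0
  shard.gen = min2(9, -4) = -4
  trace.gen = sub(9, 9) = 0
  bundle.gen = max2(0, -4) = 0
  config.gen = sub(0, 0) = 0

Second demand — change propagation:
  schema.gen: re-runs because codegen.txt 9->-9; new result -18.
  config.gen: re-runs because schema.gen 0->-18; new result 18.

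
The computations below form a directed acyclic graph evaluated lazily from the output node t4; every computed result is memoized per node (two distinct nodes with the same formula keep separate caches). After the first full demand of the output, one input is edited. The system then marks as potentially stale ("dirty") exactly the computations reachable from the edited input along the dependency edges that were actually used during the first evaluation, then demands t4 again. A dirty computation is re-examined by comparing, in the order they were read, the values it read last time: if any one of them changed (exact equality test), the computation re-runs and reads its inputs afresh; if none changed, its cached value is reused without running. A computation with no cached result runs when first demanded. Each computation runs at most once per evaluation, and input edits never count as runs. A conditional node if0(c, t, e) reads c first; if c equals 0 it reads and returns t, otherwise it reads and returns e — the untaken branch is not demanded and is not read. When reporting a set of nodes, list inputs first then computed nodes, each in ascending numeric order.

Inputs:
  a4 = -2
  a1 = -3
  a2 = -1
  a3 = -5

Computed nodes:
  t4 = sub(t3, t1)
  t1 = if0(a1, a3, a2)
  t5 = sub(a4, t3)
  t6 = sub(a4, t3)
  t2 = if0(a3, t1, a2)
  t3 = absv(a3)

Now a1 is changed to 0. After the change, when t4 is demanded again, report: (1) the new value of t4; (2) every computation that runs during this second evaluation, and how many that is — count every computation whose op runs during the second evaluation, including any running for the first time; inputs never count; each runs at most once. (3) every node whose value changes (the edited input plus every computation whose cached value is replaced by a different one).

First demand of the output computes:
  t1 = if0(a1=-3 -> else branch a2) = -1
  t3 = absv(-5) = 5
  t4 = sub(5, -1) = 6

After the edit, cleaning proceeds:
  t1: a read changed (a1 -3->0) — executes, giving -5.
  t4: a read changed (t1 -1->-5) — executes, giving 10.

Demanding t4 again yields 10.
2 computations run: t1, t4.
The nodes whose values change: a1, t1, t4.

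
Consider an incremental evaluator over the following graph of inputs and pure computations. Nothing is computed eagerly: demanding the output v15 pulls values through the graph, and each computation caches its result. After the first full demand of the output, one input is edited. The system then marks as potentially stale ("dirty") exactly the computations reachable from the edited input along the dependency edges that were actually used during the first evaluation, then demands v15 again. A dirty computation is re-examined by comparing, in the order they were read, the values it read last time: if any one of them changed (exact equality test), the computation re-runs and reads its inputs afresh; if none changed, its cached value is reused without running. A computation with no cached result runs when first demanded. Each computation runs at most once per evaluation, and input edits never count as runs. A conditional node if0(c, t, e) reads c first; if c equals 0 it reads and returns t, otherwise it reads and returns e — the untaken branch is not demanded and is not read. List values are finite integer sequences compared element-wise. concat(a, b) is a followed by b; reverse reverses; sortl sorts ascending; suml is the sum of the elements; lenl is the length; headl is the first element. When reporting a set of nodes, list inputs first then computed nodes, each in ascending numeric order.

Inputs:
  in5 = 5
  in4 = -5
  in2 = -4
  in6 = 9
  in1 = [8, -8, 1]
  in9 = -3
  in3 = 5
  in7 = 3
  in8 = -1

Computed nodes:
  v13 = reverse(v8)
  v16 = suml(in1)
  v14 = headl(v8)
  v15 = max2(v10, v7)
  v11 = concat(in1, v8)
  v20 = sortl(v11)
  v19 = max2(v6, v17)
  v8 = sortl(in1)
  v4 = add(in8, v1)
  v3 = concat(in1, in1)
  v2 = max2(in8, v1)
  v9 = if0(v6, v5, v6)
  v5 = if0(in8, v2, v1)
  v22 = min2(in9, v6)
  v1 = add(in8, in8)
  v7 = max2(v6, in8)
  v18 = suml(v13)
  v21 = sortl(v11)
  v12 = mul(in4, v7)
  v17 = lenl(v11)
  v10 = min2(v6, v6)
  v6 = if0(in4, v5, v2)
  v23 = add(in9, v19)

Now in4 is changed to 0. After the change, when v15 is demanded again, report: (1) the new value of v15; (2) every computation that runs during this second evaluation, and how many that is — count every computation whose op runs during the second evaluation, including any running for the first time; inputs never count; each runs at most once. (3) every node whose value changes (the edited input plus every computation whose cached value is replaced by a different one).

v15 now evaluates to -1.
Run set: v5, v6, v7, v10, v15 (5 run).
Changed values: in4, v6, v10.
The important point: the flipped condition pulls in fresh nodes; v5 runs for the first time.

Initial pass — values computed on the first demand:
  v1 = add(-1, -1) = -2
  v2 = max2(-1, -2) = -1
  v6 = if0(in4=-5 -> else branch v2) = -1
  v7 = max2(-1, -1) = -1
  v10 = min2(-1, -1) = -1
  v15 = max2(-1, -1) = -1

Second demand — change propagation:
  v5: newly demanded (no cache) — executes and yields -2.
  v6: re-runs because in4 -5->0; new result -2.
  v7: re-runs because v6 -1->-2; new result -1 (unchanged).
  v10: re-runs because v6 -1->-2; v6 -1->-2; new result -2.
  v15: re-runs because v10 -1->-2; new result -1 (unchanged).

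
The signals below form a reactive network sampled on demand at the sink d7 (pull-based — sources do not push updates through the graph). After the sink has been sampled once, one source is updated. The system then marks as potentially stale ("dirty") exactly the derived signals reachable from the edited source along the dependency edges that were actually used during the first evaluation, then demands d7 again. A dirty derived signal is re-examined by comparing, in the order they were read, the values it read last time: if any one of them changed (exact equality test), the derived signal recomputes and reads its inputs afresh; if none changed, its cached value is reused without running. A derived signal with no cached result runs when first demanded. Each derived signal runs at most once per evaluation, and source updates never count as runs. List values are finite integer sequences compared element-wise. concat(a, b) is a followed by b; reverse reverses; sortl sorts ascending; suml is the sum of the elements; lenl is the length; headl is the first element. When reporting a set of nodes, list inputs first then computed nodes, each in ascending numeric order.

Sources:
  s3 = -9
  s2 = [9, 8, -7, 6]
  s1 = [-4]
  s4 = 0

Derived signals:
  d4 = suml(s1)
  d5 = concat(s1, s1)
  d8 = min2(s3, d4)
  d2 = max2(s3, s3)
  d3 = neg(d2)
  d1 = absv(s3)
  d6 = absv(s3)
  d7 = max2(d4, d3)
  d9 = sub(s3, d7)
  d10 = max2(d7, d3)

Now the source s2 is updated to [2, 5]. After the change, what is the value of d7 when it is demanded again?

d7 now evaluates to 9.
The important point: nothing the output needs ever reads s2, so the edit is invisible to it.

Initial pass — values computed on the first demand:
  d2 = max2(-9, -9) = -9
  d3 = neg(-9) = 9
  d4 = suml([-4]) = -4
  d7 = max2(-4, 9) = 9

Second demand — change propagation:
  no demanded computation ever read s2, so the edit dirties nothing and nothing runs.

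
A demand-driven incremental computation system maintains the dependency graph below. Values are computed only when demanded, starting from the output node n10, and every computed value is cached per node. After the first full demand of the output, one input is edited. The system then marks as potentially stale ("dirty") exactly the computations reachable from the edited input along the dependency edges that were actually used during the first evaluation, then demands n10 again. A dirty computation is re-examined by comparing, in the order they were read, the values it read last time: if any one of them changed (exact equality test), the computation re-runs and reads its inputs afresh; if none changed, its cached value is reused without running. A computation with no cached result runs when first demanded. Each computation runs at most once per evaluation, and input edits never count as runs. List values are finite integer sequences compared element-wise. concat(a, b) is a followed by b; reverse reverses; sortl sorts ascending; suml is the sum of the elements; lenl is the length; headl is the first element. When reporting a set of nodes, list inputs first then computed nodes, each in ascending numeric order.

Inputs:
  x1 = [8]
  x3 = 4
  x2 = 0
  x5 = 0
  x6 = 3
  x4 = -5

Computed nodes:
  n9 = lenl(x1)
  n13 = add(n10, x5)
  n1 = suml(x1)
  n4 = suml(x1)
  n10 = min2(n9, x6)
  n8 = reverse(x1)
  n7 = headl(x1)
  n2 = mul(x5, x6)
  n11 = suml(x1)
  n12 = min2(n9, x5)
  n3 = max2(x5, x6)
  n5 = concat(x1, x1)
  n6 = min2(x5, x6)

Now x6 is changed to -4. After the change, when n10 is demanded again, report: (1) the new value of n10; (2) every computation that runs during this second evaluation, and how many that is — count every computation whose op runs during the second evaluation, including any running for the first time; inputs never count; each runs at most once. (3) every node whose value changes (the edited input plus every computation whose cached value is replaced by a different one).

New value of n10: -4.
Computations that run: n10 — 1 in total.
Values that change: x6, n10.

First evaluation (everything demanded from the output):
  n9 = lenl([8]) = 1
  n10 = min2(1, 3) = 1

Propagation after the edit:
  n10: runs — x6 3->-4; result -4.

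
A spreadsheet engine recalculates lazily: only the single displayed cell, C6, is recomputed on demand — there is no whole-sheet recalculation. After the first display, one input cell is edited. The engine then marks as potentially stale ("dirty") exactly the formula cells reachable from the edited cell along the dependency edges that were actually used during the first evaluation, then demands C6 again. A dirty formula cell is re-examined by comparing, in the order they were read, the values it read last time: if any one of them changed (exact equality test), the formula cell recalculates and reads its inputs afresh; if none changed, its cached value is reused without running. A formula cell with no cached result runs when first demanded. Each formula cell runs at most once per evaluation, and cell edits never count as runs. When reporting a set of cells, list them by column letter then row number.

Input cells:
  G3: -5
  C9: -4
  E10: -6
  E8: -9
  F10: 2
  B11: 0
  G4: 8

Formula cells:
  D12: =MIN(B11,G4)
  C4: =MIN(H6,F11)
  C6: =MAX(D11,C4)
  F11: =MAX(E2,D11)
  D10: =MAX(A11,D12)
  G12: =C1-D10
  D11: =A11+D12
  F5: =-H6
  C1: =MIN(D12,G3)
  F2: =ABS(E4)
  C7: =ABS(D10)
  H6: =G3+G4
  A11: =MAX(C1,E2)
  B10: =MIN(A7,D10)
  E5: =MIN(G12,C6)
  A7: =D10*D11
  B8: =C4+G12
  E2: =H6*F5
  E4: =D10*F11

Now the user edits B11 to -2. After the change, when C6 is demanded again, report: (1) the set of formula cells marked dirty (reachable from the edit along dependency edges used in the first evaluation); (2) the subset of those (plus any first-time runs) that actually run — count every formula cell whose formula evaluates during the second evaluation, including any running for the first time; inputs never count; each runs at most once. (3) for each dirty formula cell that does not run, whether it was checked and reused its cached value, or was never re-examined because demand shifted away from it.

Marked dirty: A11, C1, C4, C6, D11, D12, F11.
Formula cells that run: C1, C4, C6, D11, D12, F11 — 6 in total.
Checked but reused from cache: A11.
Key observation: the cutoff stops propagation at A11 — its inputs' values are unchanged, so it reuses its cache.

First evaluation (everything demanded from the output):
  D12 = MIN(0, 8) = 0
  C1 = MIN(0, -5) = -5
  H6 = -5 + 8 = 3
  F5 = -(3) = -3
  E2 = 3 * -3 = -9
  A11 = MAX(-5, -9) = -5
  D11 = -5 + 0 = -5
  F11 = MAX(-9, -5) = -5
  C4 = MIN(3, -5) = -5
  C6 = MAX(-5, -5) = -5

Propagation after the edit:
  D12: runs — B11 0->-2; result -2.
  C1: runs — D12 0->-2; result -5 (same value as before).
  A11: checked — values it read are unchanged (C1 unchanged, E2 unchanged); reused cached -5 without running.
  D11: runs — D12 0->-2; result -7.
  F11: runs — D11 -5->-7; result -7.
  C4: runs — F11 -5->-7; result -7.
  C6: runs — D11 -5->-7; C4 -5->-7; result -7.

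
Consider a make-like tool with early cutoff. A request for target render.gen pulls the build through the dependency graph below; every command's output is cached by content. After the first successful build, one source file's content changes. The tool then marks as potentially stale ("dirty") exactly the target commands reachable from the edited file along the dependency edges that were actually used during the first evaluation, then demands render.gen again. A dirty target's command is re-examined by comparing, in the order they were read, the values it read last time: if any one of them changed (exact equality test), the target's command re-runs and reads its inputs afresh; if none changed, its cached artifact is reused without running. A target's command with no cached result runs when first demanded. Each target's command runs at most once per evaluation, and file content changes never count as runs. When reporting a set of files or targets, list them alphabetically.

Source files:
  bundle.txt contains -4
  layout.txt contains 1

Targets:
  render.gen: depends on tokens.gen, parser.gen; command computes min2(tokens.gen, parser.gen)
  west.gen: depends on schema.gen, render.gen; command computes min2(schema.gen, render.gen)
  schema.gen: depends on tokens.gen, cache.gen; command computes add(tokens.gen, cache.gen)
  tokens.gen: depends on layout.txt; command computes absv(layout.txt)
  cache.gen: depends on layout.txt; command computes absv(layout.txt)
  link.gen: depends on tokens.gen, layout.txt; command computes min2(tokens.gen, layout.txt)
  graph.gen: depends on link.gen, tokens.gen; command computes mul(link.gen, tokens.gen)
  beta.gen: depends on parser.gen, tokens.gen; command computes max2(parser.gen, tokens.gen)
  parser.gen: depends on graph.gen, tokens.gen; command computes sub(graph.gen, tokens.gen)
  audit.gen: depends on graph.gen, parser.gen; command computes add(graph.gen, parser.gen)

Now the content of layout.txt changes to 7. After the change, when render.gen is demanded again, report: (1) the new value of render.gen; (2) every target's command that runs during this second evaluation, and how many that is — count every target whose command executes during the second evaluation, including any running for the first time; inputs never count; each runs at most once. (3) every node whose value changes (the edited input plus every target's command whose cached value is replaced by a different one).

Demanding render.gen again yields 7.
5 target commands run: graph.gen, link.gen, parser.gen, render.gen, tokens.gen.
The nodes whose values change: graph.gen, layout.txt, link.gen, parser.gen, render.gen, tokens.gen.

First demand of the output computes:
  tokens.gen = absv(1) = 1
  link.gen = min2(1, 1) = 1
  graph.gen = mul(1, 1) = 1
  parser.gen = sub(1, 1) = 0
  render.gen = min2(1, 0) = 0

After the edit, cleaning proceeds:
  tokens.gen: a read changed (layout.txt 1->7) — executes, giving 7.
  link.gen: a read changed (tokens.gen 1->7; layout.txt 1->7) — executes, giving 7.
  graph.gen: a read changed (link.gen 1->7; tokens.gen 1->7) — executes, giving 49.
  parser.gen: a read changed (graph.gen 1->49; tokens.gen 1->7) — executes, giving 42.
  render.gen: a read changed (tokens.gen 1->7; parser.gen 0->42) — executes, giving 7.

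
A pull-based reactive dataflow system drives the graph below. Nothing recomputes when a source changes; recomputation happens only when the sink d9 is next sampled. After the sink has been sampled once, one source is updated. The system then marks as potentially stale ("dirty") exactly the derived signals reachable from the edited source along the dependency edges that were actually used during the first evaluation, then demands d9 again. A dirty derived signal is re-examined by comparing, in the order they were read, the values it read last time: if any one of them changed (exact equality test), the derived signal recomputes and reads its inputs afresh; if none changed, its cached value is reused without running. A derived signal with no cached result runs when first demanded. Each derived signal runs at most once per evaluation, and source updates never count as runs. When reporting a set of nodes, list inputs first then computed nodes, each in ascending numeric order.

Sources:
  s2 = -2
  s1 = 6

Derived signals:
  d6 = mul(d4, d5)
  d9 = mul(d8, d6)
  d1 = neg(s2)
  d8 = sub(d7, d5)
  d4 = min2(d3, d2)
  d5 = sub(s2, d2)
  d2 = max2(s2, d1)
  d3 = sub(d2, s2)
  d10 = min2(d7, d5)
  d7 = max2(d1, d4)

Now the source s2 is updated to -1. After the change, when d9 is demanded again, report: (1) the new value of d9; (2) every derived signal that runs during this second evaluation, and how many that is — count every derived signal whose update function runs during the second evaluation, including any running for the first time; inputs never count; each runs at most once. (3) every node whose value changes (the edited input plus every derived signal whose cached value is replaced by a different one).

New value of d9: -6.
Derived signals that run: d1, d2, d3, d4, d5, d6, d7, d8, d9 — 9 in total.
Values that change: s2, d1, d2, d3, d4, d5, d6, d7, d8, d9.

First evaluation (everything demanded from the output):
  d1 = neg(-2) = 2
  d2 = max2(-2, 2) = 2
  d3 = sub(2, -2) = 4
  d4 = min2(4, 2) = 2
  d5 = sub(-2, 2) = -4
  d6 = mul(2, -4) = -8
  d7 = max2(2, 2) = 2
  d8 = sub(2, -4) = 6
  d9 = mul(6, -8) = -48

Propagation after the edit:
  d1: runs — s2 -2->-1; result 1.
  d2: runs — s2 -2->-1; d1 2->1; result 1.
  d3: runs — d2 2->1; s2 -2->-1; result 2.
  d4: runs — d3 4->2; d2 2->1; result 1.
  d5: runs — s2 -2->-1; d2 2->1; result -2.
  d6: runs — d4 2->1; d5 -4->-2; result -2.
  d7: runs — d1 2->1; d4 2->1; result 1.
  d8: runs — d7 2->1; d5 -4->-2; result 3.
  d9: runs — d8 6->3; d6 -8->-2; result -6.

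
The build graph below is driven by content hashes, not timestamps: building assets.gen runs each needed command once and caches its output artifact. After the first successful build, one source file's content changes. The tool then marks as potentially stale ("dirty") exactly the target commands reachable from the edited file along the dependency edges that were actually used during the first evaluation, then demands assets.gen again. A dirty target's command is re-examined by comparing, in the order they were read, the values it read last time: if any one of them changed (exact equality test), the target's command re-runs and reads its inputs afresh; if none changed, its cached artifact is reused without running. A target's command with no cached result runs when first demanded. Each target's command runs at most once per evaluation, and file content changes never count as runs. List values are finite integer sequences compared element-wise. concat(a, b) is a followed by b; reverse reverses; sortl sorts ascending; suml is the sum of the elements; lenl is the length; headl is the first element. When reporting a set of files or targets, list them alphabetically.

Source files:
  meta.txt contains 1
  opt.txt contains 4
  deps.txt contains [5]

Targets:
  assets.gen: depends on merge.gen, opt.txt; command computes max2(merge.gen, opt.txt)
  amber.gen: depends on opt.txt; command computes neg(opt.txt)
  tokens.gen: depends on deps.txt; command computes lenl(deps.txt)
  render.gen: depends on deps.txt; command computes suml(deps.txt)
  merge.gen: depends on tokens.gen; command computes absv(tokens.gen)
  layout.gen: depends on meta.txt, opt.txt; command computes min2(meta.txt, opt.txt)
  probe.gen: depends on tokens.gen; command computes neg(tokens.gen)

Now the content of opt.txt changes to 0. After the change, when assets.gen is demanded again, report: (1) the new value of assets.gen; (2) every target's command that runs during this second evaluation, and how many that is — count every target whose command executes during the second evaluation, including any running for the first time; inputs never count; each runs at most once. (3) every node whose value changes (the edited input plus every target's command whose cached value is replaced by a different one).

Initial pass — values computed on the first demand:
  tokens.gen = lenl([5]) = 1
  merge.gen = absv(1) = 1
  assets.gen = max2(1, 4) = 4

Second demand — change propagation:
  assets.gen: re-runs because opt.txt 4->0; new result 1.

assets.gen now evaluates to 1.
Run set: assets.gen (1 run).
Changed values: assets.gen, opt.txt.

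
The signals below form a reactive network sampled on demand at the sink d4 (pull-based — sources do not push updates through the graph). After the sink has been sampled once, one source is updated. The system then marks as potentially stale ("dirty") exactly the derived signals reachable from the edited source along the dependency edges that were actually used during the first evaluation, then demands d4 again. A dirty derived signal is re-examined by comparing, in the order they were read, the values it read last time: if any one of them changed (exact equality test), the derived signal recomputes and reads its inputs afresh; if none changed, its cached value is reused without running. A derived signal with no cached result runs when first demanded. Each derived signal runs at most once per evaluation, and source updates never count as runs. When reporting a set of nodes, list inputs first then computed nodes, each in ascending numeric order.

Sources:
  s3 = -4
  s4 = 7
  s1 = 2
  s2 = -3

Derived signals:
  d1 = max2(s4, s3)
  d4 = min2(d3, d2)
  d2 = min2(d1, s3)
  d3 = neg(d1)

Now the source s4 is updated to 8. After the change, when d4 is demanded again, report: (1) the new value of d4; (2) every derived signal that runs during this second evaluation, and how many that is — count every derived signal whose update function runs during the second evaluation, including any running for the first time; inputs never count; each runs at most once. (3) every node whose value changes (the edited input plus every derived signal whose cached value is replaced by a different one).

d4 now evaluates to -8.
Run set: d1, d2, d3, d4 (4 run).
Changed values: s4, d1, d3, d4.

Initial pass — values computed on the first demand:
  d1 = max2(7, -4) = 7
  d2 = min2(7, -4) = -4
  d3 = neg(7) = -7
  d4 = min2(-7, -4) = -7

Second demand — change propagation:
  d1: re-runs because s4 7->8; new result 8.
  d2: re-runs because d1 7->8; new result -4 (unchanged).
  d3: re-runs because d1 7->8; new result -8.
  d4: re-runs because d3 -7->-8; new result -8.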